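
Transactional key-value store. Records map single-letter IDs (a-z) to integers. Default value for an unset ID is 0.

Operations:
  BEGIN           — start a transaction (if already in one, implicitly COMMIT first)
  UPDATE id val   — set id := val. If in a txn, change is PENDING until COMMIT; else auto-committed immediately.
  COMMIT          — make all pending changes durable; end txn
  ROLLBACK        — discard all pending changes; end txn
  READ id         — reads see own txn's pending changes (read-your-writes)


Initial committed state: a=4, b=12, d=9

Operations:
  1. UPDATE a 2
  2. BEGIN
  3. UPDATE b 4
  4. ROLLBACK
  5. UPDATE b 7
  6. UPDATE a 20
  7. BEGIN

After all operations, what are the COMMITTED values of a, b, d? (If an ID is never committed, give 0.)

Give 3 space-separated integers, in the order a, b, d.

Initial committed: {a=4, b=12, d=9}
Op 1: UPDATE a=2 (auto-commit; committed a=2)
Op 2: BEGIN: in_txn=True, pending={}
Op 3: UPDATE b=4 (pending; pending now {b=4})
Op 4: ROLLBACK: discarded pending ['b']; in_txn=False
Op 5: UPDATE b=7 (auto-commit; committed b=7)
Op 6: UPDATE a=20 (auto-commit; committed a=20)
Op 7: BEGIN: in_txn=True, pending={}
Final committed: {a=20, b=7, d=9}

Answer: 20 7 9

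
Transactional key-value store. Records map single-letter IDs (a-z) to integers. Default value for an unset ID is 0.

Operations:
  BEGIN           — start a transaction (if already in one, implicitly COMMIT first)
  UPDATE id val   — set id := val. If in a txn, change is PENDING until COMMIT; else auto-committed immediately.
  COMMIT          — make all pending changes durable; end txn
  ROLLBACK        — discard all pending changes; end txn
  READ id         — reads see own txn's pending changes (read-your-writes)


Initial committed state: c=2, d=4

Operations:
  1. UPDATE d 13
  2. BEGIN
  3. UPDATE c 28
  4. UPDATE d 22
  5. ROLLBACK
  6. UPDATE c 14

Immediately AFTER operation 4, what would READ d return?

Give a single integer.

Answer: 22

Derivation:
Initial committed: {c=2, d=4}
Op 1: UPDATE d=13 (auto-commit; committed d=13)
Op 2: BEGIN: in_txn=True, pending={}
Op 3: UPDATE c=28 (pending; pending now {c=28})
Op 4: UPDATE d=22 (pending; pending now {c=28, d=22})
After op 4: visible(d) = 22 (pending={c=28, d=22}, committed={c=2, d=13})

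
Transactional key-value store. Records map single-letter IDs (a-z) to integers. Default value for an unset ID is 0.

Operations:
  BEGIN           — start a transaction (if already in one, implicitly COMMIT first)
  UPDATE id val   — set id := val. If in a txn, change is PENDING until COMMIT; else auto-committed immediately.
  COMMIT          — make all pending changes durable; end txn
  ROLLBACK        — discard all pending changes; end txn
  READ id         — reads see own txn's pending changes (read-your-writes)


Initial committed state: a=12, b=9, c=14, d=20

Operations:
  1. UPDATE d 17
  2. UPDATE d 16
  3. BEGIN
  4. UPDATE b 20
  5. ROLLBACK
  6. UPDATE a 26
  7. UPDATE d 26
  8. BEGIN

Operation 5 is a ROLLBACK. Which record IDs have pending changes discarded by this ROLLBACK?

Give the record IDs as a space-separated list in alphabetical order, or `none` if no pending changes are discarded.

Answer: b

Derivation:
Initial committed: {a=12, b=9, c=14, d=20}
Op 1: UPDATE d=17 (auto-commit; committed d=17)
Op 2: UPDATE d=16 (auto-commit; committed d=16)
Op 3: BEGIN: in_txn=True, pending={}
Op 4: UPDATE b=20 (pending; pending now {b=20})
Op 5: ROLLBACK: discarded pending ['b']; in_txn=False
Op 6: UPDATE a=26 (auto-commit; committed a=26)
Op 7: UPDATE d=26 (auto-commit; committed d=26)
Op 8: BEGIN: in_txn=True, pending={}
ROLLBACK at op 5 discards: ['b']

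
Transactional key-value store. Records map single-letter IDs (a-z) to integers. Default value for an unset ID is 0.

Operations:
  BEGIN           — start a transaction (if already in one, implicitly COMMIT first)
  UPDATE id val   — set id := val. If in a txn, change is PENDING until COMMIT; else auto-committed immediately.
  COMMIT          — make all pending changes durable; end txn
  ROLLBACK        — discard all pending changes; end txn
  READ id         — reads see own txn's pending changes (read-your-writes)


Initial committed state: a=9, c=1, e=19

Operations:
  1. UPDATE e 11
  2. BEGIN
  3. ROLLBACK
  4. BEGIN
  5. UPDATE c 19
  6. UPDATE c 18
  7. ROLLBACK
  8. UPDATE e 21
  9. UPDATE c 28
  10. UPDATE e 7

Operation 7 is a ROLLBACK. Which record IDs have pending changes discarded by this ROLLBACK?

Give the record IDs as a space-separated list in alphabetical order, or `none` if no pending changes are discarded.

Initial committed: {a=9, c=1, e=19}
Op 1: UPDATE e=11 (auto-commit; committed e=11)
Op 2: BEGIN: in_txn=True, pending={}
Op 3: ROLLBACK: discarded pending []; in_txn=False
Op 4: BEGIN: in_txn=True, pending={}
Op 5: UPDATE c=19 (pending; pending now {c=19})
Op 6: UPDATE c=18 (pending; pending now {c=18})
Op 7: ROLLBACK: discarded pending ['c']; in_txn=False
Op 8: UPDATE e=21 (auto-commit; committed e=21)
Op 9: UPDATE c=28 (auto-commit; committed c=28)
Op 10: UPDATE e=7 (auto-commit; committed e=7)
ROLLBACK at op 7 discards: ['c']

Answer: c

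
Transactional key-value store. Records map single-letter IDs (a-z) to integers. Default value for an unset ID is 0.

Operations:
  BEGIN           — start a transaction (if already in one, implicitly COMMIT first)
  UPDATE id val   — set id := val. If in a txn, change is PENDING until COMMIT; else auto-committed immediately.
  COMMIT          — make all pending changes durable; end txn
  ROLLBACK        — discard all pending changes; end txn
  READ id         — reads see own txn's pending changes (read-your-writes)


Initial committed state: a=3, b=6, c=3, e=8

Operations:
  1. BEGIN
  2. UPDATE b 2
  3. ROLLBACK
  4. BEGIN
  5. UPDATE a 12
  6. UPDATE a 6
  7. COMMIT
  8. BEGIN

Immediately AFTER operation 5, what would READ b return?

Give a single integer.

Initial committed: {a=3, b=6, c=3, e=8}
Op 1: BEGIN: in_txn=True, pending={}
Op 2: UPDATE b=2 (pending; pending now {b=2})
Op 3: ROLLBACK: discarded pending ['b']; in_txn=False
Op 4: BEGIN: in_txn=True, pending={}
Op 5: UPDATE a=12 (pending; pending now {a=12})
After op 5: visible(b) = 6 (pending={a=12}, committed={a=3, b=6, c=3, e=8})

Answer: 6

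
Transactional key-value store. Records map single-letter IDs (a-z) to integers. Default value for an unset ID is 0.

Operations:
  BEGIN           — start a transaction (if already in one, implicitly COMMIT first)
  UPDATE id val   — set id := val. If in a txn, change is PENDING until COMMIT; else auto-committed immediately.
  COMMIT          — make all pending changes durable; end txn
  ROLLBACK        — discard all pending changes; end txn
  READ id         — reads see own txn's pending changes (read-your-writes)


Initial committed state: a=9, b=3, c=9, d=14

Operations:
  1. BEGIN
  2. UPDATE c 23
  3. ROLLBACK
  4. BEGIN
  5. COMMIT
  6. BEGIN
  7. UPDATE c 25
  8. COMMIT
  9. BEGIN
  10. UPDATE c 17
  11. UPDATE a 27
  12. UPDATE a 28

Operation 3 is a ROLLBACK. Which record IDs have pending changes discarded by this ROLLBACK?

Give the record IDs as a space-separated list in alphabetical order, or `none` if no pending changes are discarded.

Initial committed: {a=9, b=3, c=9, d=14}
Op 1: BEGIN: in_txn=True, pending={}
Op 2: UPDATE c=23 (pending; pending now {c=23})
Op 3: ROLLBACK: discarded pending ['c']; in_txn=False
Op 4: BEGIN: in_txn=True, pending={}
Op 5: COMMIT: merged [] into committed; committed now {a=9, b=3, c=9, d=14}
Op 6: BEGIN: in_txn=True, pending={}
Op 7: UPDATE c=25 (pending; pending now {c=25})
Op 8: COMMIT: merged ['c'] into committed; committed now {a=9, b=3, c=25, d=14}
Op 9: BEGIN: in_txn=True, pending={}
Op 10: UPDATE c=17 (pending; pending now {c=17})
Op 11: UPDATE a=27 (pending; pending now {a=27, c=17})
Op 12: UPDATE a=28 (pending; pending now {a=28, c=17})
ROLLBACK at op 3 discards: ['c']

Answer: c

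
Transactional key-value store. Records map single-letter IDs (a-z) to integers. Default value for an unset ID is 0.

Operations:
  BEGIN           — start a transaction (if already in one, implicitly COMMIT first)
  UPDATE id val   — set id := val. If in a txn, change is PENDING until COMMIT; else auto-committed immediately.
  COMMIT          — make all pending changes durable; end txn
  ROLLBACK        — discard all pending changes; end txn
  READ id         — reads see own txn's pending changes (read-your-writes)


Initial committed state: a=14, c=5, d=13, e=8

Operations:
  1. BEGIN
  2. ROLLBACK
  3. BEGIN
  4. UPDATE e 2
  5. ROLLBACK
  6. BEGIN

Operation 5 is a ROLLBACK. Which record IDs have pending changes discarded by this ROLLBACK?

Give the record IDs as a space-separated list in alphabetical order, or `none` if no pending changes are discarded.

Answer: e

Derivation:
Initial committed: {a=14, c=5, d=13, e=8}
Op 1: BEGIN: in_txn=True, pending={}
Op 2: ROLLBACK: discarded pending []; in_txn=False
Op 3: BEGIN: in_txn=True, pending={}
Op 4: UPDATE e=2 (pending; pending now {e=2})
Op 5: ROLLBACK: discarded pending ['e']; in_txn=False
Op 6: BEGIN: in_txn=True, pending={}
ROLLBACK at op 5 discards: ['e']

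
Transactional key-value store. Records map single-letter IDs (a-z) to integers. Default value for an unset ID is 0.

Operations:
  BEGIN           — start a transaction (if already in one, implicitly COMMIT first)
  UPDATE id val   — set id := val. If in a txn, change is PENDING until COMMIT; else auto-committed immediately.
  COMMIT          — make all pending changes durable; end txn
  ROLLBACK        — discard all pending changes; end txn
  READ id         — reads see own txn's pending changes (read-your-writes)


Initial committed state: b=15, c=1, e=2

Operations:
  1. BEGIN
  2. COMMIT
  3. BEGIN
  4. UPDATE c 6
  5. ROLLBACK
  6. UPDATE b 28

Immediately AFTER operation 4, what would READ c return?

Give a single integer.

Initial committed: {b=15, c=1, e=2}
Op 1: BEGIN: in_txn=True, pending={}
Op 2: COMMIT: merged [] into committed; committed now {b=15, c=1, e=2}
Op 3: BEGIN: in_txn=True, pending={}
Op 4: UPDATE c=6 (pending; pending now {c=6})
After op 4: visible(c) = 6 (pending={c=6}, committed={b=15, c=1, e=2})

Answer: 6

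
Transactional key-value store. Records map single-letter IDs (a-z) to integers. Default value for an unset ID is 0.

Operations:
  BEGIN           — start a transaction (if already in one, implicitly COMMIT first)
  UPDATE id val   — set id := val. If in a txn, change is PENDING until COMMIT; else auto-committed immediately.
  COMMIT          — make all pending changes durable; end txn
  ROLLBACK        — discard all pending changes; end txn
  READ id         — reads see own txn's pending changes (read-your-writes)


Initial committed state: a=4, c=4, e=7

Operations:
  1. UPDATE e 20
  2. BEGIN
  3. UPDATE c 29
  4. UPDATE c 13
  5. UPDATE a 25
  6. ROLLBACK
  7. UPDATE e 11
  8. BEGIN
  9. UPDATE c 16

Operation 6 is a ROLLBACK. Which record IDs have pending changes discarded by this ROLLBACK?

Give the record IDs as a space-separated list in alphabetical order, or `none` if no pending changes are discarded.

Answer: a c

Derivation:
Initial committed: {a=4, c=4, e=7}
Op 1: UPDATE e=20 (auto-commit; committed e=20)
Op 2: BEGIN: in_txn=True, pending={}
Op 3: UPDATE c=29 (pending; pending now {c=29})
Op 4: UPDATE c=13 (pending; pending now {c=13})
Op 5: UPDATE a=25 (pending; pending now {a=25, c=13})
Op 6: ROLLBACK: discarded pending ['a', 'c']; in_txn=False
Op 7: UPDATE e=11 (auto-commit; committed e=11)
Op 8: BEGIN: in_txn=True, pending={}
Op 9: UPDATE c=16 (pending; pending now {c=16})
ROLLBACK at op 6 discards: ['a', 'c']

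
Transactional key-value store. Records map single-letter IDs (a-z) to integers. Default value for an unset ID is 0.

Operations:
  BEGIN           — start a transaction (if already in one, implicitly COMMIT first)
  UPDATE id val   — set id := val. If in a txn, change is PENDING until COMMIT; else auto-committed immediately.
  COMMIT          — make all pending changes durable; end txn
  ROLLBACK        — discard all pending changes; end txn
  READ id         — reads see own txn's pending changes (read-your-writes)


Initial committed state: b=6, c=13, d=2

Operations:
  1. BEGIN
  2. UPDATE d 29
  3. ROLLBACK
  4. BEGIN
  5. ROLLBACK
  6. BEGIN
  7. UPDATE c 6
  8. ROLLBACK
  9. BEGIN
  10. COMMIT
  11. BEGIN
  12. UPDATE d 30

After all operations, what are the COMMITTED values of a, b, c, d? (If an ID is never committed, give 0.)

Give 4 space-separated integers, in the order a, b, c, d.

Initial committed: {b=6, c=13, d=2}
Op 1: BEGIN: in_txn=True, pending={}
Op 2: UPDATE d=29 (pending; pending now {d=29})
Op 3: ROLLBACK: discarded pending ['d']; in_txn=False
Op 4: BEGIN: in_txn=True, pending={}
Op 5: ROLLBACK: discarded pending []; in_txn=False
Op 6: BEGIN: in_txn=True, pending={}
Op 7: UPDATE c=6 (pending; pending now {c=6})
Op 8: ROLLBACK: discarded pending ['c']; in_txn=False
Op 9: BEGIN: in_txn=True, pending={}
Op 10: COMMIT: merged [] into committed; committed now {b=6, c=13, d=2}
Op 11: BEGIN: in_txn=True, pending={}
Op 12: UPDATE d=30 (pending; pending now {d=30})
Final committed: {b=6, c=13, d=2}

Answer: 0 6 13 2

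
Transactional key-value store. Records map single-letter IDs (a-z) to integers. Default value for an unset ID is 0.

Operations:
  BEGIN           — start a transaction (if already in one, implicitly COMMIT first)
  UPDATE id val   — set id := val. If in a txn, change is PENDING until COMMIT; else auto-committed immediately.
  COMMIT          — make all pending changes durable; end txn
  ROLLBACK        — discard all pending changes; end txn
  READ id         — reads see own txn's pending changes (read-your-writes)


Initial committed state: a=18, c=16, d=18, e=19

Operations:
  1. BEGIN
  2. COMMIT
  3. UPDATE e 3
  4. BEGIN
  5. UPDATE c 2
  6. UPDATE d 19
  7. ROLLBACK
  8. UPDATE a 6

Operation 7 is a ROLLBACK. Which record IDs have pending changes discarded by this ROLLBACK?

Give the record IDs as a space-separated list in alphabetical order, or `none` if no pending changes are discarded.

Initial committed: {a=18, c=16, d=18, e=19}
Op 1: BEGIN: in_txn=True, pending={}
Op 2: COMMIT: merged [] into committed; committed now {a=18, c=16, d=18, e=19}
Op 3: UPDATE e=3 (auto-commit; committed e=3)
Op 4: BEGIN: in_txn=True, pending={}
Op 5: UPDATE c=2 (pending; pending now {c=2})
Op 6: UPDATE d=19 (pending; pending now {c=2, d=19})
Op 7: ROLLBACK: discarded pending ['c', 'd']; in_txn=False
Op 8: UPDATE a=6 (auto-commit; committed a=6)
ROLLBACK at op 7 discards: ['c', 'd']

Answer: c d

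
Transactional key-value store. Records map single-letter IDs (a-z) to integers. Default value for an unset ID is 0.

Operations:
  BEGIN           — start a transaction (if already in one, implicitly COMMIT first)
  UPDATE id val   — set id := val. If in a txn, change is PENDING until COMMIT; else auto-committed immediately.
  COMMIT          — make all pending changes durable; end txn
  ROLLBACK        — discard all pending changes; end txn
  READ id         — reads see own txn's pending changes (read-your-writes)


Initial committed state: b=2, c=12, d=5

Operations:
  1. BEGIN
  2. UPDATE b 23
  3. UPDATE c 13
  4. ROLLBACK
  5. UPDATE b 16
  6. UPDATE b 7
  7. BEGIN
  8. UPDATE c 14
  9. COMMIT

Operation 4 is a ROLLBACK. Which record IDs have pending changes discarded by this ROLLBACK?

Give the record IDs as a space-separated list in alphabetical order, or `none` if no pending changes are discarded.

Answer: b c

Derivation:
Initial committed: {b=2, c=12, d=5}
Op 1: BEGIN: in_txn=True, pending={}
Op 2: UPDATE b=23 (pending; pending now {b=23})
Op 3: UPDATE c=13 (pending; pending now {b=23, c=13})
Op 4: ROLLBACK: discarded pending ['b', 'c']; in_txn=False
Op 5: UPDATE b=16 (auto-commit; committed b=16)
Op 6: UPDATE b=7 (auto-commit; committed b=7)
Op 7: BEGIN: in_txn=True, pending={}
Op 8: UPDATE c=14 (pending; pending now {c=14})
Op 9: COMMIT: merged ['c'] into committed; committed now {b=7, c=14, d=5}
ROLLBACK at op 4 discards: ['b', 'c']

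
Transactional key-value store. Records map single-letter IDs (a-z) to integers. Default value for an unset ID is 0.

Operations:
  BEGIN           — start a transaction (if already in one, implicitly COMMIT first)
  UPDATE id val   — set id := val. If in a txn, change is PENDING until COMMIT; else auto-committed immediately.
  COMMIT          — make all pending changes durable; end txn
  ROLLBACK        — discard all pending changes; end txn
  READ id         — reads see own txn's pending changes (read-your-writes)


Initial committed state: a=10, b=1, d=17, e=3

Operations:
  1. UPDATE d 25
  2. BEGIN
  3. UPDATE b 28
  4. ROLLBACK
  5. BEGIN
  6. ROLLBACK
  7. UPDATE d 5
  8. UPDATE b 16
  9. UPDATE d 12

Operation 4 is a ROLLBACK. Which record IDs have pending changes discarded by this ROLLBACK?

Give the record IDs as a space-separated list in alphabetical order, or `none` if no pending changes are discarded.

Answer: b

Derivation:
Initial committed: {a=10, b=1, d=17, e=3}
Op 1: UPDATE d=25 (auto-commit; committed d=25)
Op 2: BEGIN: in_txn=True, pending={}
Op 3: UPDATE b=28 (pending; pending now {b=28})
Op 4: ROLLBACK: discarded pending ['b']; in_txn=False
Op 5: BEGIN: in_txn=True, pending={}
Op 6: ROLLBACK: discarded pending []; in_txn=False
Op 7: UPDATE d=5 (auto-commit; committed d=5)
Op 8: UPDATE b=16 (auto-commit; committed b=16)
Op 9: UPDATE d=12 (auto-commit; committed d=12)
ROLLBACK at op 4 discards: ['b']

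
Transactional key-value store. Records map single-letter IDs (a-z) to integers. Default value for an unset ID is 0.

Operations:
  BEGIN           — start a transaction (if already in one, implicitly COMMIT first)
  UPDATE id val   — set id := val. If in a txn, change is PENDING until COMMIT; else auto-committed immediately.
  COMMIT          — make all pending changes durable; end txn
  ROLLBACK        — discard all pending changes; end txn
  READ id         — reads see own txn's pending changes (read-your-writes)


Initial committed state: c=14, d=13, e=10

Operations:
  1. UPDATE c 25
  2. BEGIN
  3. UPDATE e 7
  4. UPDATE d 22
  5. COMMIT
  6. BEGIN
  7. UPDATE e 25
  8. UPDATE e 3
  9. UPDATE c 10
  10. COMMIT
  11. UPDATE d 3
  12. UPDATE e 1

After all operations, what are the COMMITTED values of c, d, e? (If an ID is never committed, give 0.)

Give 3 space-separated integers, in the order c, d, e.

Answer: 10 3 1

Derivation:
Initial committed: {c=14, d=13, e=10}
Op 1: UPDATE c=25 (auto-commit; committed c=25)
Op 2: BEGIN: in_txn=True, pending={}
Op 3: UPDATE e=7 (pending; pending now {e=7})
Op 4: UPDATE d=22 (pending; pending now {d=22, e=7})
Op 5: COMMIT: merged ['d', 'e'] into committed; committed now {c=25, d=22, e=7}
Op 6: BEGIN: in_txn=True, pending={}
Op 7: UPDATE e=25 (pending; pending now {e=25})
Op 8: UPDATE e=3 (pending; pending now {e=3})
Op 9: UPDATE c=10 (pending; pending now {c=10, e=3})
Op 10: COMMIT: merged ['c', 'e'] into committed; committed now {c=10, d=22, e=3}
Op 11: UPDATE d=3 (auto-commit; committed d=3)
Op 12: UPDATE e=1 (auto-commit; committed e=1)
Final committed: {c=10, d=3, e=1}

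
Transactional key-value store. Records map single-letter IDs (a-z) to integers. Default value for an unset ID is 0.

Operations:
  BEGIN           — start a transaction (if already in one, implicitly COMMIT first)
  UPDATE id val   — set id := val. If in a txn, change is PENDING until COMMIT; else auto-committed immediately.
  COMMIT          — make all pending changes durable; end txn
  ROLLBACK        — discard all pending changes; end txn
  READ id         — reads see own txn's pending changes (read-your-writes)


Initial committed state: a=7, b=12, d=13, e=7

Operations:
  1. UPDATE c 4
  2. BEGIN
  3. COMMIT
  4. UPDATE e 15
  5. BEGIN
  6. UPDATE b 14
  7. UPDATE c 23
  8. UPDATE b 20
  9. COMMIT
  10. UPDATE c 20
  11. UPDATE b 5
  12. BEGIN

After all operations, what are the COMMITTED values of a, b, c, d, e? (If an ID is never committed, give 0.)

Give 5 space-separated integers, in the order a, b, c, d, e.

Answer: 7 5 20 13 15

Derivation:
Initial committed: {a=7, b=12, d=13, e=7}
Op 1: UPDATE c=4 (auto-commit; committed c=4)
Op 2: BEGIN: in_txn=True, pending={}
Op 3: COMMIT: merged [] into committed; committed now {a=7, b=12, c=4, d=13, e=7}
Op 4: UPDATE e=15 (auto-commit; committed e=15)
Op 5: BEGIN: in_txn=True, pending={}
Op 6: UPDATE b=14 (pending; pending now {b=14})
Op 7: UPDATE c=23 (pending; pending now {b=14, c=23})
Op 8: UPDATE b=20 (pending; pending now {b=20, c=23})
Op 9: COMMIT: merged ['b', 'c'] into committed; committed now {a=7, b=20, c=23, d=13, e=15}
Op 10: UPDATE c=20 (auto-commit; committed c=20)
Op 11: UPDATE b=5 (auto-commit; committed b=5)
Op 12: BEGIN: in_txn=True, pending={}
Final committed: {a=7, b=5, c=20, d=13, e=15}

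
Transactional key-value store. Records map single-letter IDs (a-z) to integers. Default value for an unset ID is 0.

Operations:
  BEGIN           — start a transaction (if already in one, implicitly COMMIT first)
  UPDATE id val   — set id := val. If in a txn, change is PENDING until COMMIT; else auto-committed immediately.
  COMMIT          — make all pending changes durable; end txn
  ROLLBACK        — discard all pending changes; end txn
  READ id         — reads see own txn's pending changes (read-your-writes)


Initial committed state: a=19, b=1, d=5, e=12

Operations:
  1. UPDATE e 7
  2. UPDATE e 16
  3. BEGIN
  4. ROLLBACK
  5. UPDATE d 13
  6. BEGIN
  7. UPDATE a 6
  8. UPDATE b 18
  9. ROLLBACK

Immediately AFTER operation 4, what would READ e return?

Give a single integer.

Initial committed: {a=19, b=1, d=5, e=12}
Op 1: UPDATE e=7 (auto-commit; committed e=7)
Op 2: UPDATE e=16 (auto-commit; committed e=16)
Op 3: BEGIN: in_txn=True, pending={}
Op 4: ROLLBACK: discarded pending []; in_txn=False
After op 4: visible(e) = 16 (pending={}, committed={a=19, b=1, d=5, e=16})

Answer: 16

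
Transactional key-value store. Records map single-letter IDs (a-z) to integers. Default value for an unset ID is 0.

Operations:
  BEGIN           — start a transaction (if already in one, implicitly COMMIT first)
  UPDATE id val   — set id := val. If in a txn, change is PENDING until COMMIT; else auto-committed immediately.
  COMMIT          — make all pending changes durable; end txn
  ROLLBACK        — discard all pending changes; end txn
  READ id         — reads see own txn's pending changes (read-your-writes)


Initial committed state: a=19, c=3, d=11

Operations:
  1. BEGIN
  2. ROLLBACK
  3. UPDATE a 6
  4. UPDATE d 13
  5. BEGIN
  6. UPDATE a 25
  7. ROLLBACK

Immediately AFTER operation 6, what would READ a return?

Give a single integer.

Initial committed: {a=19, c=3, d=11}
Op 1: BEGIN: in_txn=True, pending={}
Op 2: ROLLBACK: discarded pending []; in_txn=False
Op 3: UPDATE a=6 (auto-commit; committed a=6)
Op 4: UPDATE d=13 (auto-commit; committed d=13)
Op 5: BEGIN: in_txn=True, pending={}
Op 6: UPDATE a=25 (pending; pending now {a=25})
After op 6: visible(a) = 25 (pending={a=25}, committed={a=6, c=3, d=13})

Answer: 25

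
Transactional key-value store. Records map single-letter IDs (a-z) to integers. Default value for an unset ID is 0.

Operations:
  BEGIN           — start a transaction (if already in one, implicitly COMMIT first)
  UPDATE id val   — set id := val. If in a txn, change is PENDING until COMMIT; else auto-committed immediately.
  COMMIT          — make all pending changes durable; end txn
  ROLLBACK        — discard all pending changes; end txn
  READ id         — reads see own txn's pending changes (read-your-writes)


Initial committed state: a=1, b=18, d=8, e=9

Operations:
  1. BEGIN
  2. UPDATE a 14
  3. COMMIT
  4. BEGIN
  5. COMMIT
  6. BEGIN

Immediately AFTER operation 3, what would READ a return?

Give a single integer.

Initial committed: {a=1, b=18, d=8, e=9}
Op 1: BEGIN: in_txn=True, pending={}
Op 2: UPDATE a=14 (pending; pending now {a=14})
Op 3: COMMIT: merged ['a'] into committed; committed now {a=14, b=18, d=8, e=9}
After op 3: visible(a) = 14 (pending={}, committed={a=14, b=18, d=8, e=9})

Answer: 14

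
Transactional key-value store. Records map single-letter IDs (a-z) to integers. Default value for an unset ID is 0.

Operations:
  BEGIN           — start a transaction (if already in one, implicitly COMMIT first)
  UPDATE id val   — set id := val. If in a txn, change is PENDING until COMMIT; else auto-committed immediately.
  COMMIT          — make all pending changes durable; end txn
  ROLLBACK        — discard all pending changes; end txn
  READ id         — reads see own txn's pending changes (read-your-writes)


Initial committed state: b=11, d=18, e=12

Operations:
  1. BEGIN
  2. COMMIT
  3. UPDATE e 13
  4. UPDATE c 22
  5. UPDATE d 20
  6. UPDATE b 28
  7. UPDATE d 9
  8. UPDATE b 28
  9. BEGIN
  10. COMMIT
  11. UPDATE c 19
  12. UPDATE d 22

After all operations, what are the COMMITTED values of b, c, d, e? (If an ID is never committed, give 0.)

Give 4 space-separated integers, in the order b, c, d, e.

Initial committed: {b=11, d=18, e=12}
Op 1: BEGIN: in_txn=True, pending={}
Op 2: COMMIT: merged [] into committed; committed now {b=11, d=18, e=12}
Op 3: UPDATE e=13 (auto-commit; committed e=13)
Op 4: UPDATE c=22 (auto-commit; committed c=22)
Op 5: UPDATE d=20 (auto-commit; committed d=20)
Op 6: UPDATE b=28 (auto-commit; committed b=28)
Op 7: UPDATE d=9 (auto-commit; committed d=9)
Op 8: UPDATE b=28 (auto-commit; committed b=28)
Op 9: BEGIN: in_txn=True, pending={}
Op 10: COMMIT: merged [] into committed; committed now {b=28, c=22, d=9, e=13}
Op 11: UPDATE c=19 (auto-commit; committed c=19)
Op 12: UPDATE d=22 (auto-commit; committed d=22)
Final committed: {b=28, c=19, d=22, e=13}

Answer: 28 19 22 13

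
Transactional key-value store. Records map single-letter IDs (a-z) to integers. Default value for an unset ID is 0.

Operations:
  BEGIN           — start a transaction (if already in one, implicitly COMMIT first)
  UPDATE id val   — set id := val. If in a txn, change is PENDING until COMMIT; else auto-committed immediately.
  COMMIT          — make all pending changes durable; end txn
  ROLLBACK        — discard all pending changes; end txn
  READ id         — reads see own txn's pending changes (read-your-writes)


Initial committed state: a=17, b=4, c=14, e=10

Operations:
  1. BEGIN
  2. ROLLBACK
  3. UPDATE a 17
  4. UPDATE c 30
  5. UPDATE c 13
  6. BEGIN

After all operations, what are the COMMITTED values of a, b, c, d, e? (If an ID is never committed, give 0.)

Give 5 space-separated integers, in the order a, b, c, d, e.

Initial committed: {a=17, b=4, c=14, e=10}
Op 1: BEGIN: in_txn=True, pending={}
Op 2: ROLLBACK: discarded pending []; in_txn=False
Op 3: UPDATE a=17 (auto-commit; committed a=17)
Op 4: UPDATE c=30 (auto-commit; committed c=30)
Op 5: UPDATE c=13 (auto-commit; committed c=13)
Op 6: BEGIN: in_txn=True, pending={}
Final committed: {a=17, b=4, c=13, e=10}

Answer: 17 4 13 0 10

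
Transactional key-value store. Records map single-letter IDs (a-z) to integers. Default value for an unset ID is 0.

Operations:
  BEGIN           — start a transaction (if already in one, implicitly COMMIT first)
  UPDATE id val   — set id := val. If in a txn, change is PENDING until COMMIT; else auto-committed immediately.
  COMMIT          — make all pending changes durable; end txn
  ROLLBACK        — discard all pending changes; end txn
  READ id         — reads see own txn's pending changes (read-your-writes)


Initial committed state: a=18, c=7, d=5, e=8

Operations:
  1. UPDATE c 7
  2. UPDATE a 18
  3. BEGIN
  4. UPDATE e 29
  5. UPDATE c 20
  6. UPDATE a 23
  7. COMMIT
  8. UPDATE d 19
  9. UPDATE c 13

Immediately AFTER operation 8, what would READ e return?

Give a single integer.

Initial committed: {a=18, c=7, d=5, e=8}
Op 1: UPDATE c=7 (auto-commit; committed c=7)
Op 2: UPDATE a=18 (auto-commit; committed a=18)
Op 3: BEGIN: in_txn=True, pending={}
Op 4: UPDATE e=29 (pending; pending now {e=29})
Op 5: UPDATE c=20 (pending; pending now {c=20, e=29})
Op 6: UPDATE a=23 (pending; pending now {a=23, c=20, e=29})
Op 7: COMMIT: merged ['a', 'c', 'e'] into committed; committed now {a=23, c=20, d=5, e=29}
Op 8: UPDATE d=19 (auto-commit; committed d=19)
After op 8: visible(e) = 29 (pending={}, committed={a=23, c=20, d=19, e=29})

Answer: 29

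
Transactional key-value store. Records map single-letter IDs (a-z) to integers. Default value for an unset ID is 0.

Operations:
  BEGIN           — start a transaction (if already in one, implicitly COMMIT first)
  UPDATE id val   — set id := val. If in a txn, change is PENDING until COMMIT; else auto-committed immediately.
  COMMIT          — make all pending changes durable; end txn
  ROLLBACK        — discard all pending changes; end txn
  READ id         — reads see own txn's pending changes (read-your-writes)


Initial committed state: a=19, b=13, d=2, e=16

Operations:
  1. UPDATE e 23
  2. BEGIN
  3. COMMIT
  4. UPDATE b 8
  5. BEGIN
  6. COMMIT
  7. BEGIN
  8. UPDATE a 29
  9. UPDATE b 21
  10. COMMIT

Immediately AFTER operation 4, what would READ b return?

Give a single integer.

Answer: 8

Derivation:
Initial committed: {a=19, b=13, d=2, e=16}
Op 1: UPDATE e=23 (auto-commit; committed e=23)
Op 2: BEGIN: in_txn=True, pending={}
Op 3: COMMIT: merged [] into committed; committed now {a=19, b=13, d=2, e=23}
Op 4: UPDATE b=8 (auto-commit; committed b=8)
After op 4: visible(b) = 8 (pending={}, committed={a=19, b=8, d=2, e=23})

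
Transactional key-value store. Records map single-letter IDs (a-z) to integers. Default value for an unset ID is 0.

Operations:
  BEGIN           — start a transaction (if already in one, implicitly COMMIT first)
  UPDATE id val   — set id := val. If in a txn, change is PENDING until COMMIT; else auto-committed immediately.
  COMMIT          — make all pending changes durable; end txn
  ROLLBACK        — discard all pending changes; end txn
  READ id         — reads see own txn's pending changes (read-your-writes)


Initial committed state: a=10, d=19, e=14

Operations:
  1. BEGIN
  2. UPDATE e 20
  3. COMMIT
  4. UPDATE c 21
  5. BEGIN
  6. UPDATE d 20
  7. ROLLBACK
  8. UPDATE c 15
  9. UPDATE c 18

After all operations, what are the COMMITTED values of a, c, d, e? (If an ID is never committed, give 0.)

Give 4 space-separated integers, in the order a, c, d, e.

Initial committed: {a=10, d=19, e=14}
Op 1: BEGIN: in_txn=True, pending={}
Op 2: UPDATE e=20 (pending; pending now {e=20})
Op 3: COMMIT: merged ['e'] into committed; committed now {a=10, d=19, e=20}
Op 4: UPDATE c=21 (auto-commit; committed c=21)
Op 5: BEGIN: in_txn=True, pending={}
Op 6: UPDATE d=20 (pending; pending now {d=20})
Op 7: ROLLBACK: discarded pending ['d']; in_txn=False
Op 8: UPDATE c=15 (auto-commit; committed c=15)
Op 9: UPDATE c=18 (auto-commit; committed c=18)
Final committed: {a=10, c=18, d=19, e=20}

Answer: 10 18 19 20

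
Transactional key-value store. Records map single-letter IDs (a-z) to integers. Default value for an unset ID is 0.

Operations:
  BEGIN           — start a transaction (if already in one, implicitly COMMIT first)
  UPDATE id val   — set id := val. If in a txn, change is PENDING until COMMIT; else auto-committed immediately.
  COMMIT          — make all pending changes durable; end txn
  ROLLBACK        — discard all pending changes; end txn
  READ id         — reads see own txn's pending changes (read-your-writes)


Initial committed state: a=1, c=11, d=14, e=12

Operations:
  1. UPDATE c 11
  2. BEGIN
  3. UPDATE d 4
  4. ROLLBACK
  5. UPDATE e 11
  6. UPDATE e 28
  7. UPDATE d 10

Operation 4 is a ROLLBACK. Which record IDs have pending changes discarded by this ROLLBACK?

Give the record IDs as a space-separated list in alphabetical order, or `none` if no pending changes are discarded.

Initial committed: {a=1, c=11, d=14, e=12}
Op 1: UPDATE c=11 (auto-commit; committed c=11)
Op 2: BEGIN: in_txn=True, pending={}
Op 3: UPDATE d=4 (pending; pending now {d=4})
Op 4: ROLLBACK: discarded pending ['d']; in_txn=False
Op 5: UPDATE e=11 (auto-commit; committed e=11)
Op 6: UPDATE e=28 (auto-commit; committed e=28)
Op 7: UPDATE d=10 (auto-commit; committed d=10)
ROLLBACK at op 4 discards: ['d']

Answer: d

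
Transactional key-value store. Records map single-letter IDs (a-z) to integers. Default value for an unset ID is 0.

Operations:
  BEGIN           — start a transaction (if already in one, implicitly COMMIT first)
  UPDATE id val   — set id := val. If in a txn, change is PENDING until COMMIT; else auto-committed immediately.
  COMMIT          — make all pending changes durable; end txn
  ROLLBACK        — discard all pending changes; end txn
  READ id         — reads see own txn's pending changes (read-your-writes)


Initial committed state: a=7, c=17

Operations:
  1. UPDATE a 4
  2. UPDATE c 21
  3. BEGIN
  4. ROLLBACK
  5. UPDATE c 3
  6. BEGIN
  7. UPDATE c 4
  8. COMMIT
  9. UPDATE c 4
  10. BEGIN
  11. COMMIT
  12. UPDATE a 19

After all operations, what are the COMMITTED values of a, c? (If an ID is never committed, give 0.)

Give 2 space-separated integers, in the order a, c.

Initial committed: {a=7, c=17}
Op 1: UPDATE a=4 (auto-commit; committed a=4)
Op 2: UPDATE c=21 (auto-commit; committed c=21)
Op 3: BEGIN: in_txn=True, pending={}
Op 4: ROLLBACK: discarded pending []; in_txn=False
Op 5: UPDATE c=3 (auto-commit; committed c=3)
Op 6: BEGIN: in_txn=True, pending={}
Op 7: UPDATE c=4 (pending; pending now {c=4})
Op 8: COMMIT: merged ['c'] into committed; committed now {a=4, c=4}
Op 9: UPDATE c=4 (auto-commit; committed c=4)
Op 10: BEGIN: in_txn=True, pending={}
Op 11: COMMIT: merged [] into committed; committed now {a=4, c=4}
Op 12: UPDATE a=19 (auto-commit; committed a=19)
Final committed: {a=19, c=4}

Answer: 19 4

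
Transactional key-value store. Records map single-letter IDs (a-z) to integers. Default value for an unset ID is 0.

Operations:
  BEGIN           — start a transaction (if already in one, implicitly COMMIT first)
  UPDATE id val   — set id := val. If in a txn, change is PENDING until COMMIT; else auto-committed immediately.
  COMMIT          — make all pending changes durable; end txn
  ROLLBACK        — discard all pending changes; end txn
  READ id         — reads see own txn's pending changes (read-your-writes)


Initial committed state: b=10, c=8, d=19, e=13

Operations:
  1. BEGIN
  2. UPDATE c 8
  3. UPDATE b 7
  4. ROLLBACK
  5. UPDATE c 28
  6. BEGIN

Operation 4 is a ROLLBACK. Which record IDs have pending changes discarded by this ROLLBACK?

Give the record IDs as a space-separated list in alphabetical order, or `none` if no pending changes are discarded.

Initial committed: {b=10, c=8, d=19, e=13}
Op 1: BEGIN: in_txn=True, pending={}
Op 2: UPDATE c=8 (pending; pending now {c=8})
Op 3: UPDATE b=7 (pending; pending now {b=7, c=8})
Op 4: ROLLBACK: discarded pending ['b', 'c']; in_txn=False
Op 5: UPDATE c=28 (auto-commit; committed c=28)
Op 6: BEGIN: in_txn=True, pending={}
ROLLBACK at op 4 discards: ['b', 'c']

Answer: b c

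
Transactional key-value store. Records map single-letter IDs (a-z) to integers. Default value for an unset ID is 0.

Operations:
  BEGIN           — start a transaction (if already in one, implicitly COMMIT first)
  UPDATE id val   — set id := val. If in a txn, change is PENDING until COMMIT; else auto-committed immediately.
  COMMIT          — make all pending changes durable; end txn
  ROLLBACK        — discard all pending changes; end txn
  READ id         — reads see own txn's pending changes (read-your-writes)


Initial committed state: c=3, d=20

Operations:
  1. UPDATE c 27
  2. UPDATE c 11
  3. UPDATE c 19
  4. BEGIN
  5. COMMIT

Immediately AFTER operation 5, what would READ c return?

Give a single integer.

Initial committed: {c=3, d=20}
Op 1: UPDATE c=27 (auto-commit; committed c=27)
Op 2: UPDATE c=11 (auto-commit; committed c=11)
Op 3: UPDATE c=19 (auto-commit; committed c=19)
Op 4: BEGIN: in_txn=True, pending={}
Op 5: COMMIT: merged [] into committed; committed now {c=19, d=20}
After op 5: visible(c) = 19 (pending={}, committed={c=19, d=20})

Answer: 19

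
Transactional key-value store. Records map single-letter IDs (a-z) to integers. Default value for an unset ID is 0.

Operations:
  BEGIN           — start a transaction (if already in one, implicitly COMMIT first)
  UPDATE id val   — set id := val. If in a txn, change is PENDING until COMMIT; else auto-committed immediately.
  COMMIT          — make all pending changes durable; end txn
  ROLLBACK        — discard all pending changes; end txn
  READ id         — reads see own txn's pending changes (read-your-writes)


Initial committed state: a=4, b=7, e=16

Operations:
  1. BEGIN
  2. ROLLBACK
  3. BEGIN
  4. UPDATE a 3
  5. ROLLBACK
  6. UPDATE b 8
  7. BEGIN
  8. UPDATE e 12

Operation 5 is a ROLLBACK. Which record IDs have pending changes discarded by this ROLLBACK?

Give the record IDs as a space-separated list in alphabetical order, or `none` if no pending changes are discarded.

Answer: a

Derivation:
Initial committed: {a=4, b=7, e=16}
Op 1: BEGIN: in_txn=True, pending={}
Op 2: ROLLBACK: discarded pending []; in_txn=False
Op 3: BEGIN: in_txn=True, pending={}
Op 4: UPDATE a=3 (pending; pending now {a=3})
Op 5: ROLLBACK: discarded pending ['a']; in_txn=False
Op 6: UPDATE b=8 (auto-commit; committed b=8)
Op 7: BEGIN: in_txn=True, pending={}
Op 8: UPDATE e=12 (pending; pending now {e=12})
ROLLBACK at op 5 discards: ['a']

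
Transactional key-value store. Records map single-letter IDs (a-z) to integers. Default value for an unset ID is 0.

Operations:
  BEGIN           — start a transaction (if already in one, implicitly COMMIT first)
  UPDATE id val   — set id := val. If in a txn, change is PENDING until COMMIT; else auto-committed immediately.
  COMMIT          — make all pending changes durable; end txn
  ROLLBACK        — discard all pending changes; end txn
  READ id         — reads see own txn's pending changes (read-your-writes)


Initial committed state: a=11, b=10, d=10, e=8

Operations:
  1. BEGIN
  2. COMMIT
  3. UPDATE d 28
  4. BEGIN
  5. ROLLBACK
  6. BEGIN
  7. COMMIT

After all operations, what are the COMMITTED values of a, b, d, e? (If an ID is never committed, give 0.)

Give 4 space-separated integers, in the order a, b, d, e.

Answer: 11 10 28 8

Derivation:
Initial committed: {a=11, b=10, d=10, e=8}
Op 1: BEGIN: in_txn=True, pending={}
Op 2: COMMIT: merged [] into committed; committed now {a=11, b=10, d=10, e=8}
Op 3: UPDATE d=28 (auto-commit; committed d=28)
Op 4: BEGIN: in_txn=True, pending={}
Op 5: ROLLBACK: discarded pending []; in_txn=False
Op 6: BEGIN: in_txn=True, pending={}
Op 7: COMMIT: merged [] into committed; committed now {a=11, b=10, d=28, e=8}
Final committed: {a=11, b=10, d=28, e=8}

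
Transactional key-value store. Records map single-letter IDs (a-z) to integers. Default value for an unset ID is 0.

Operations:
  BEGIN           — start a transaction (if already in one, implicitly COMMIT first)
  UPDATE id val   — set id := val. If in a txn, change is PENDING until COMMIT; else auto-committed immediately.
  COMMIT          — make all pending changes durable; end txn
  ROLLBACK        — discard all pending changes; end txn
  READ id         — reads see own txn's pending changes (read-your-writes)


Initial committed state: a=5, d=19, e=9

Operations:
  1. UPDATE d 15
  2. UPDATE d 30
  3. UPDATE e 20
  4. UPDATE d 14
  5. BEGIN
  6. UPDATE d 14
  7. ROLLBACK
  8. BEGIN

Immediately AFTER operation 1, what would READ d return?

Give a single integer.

Initial committed: {a=5, d=19, e=9}
Op 1: UPDATE d=15 (auto-commit; committed d=15)
After op 1: visible(d) = 15 (pending={}, committed={a=5, d=15, e=9})

Answer: 15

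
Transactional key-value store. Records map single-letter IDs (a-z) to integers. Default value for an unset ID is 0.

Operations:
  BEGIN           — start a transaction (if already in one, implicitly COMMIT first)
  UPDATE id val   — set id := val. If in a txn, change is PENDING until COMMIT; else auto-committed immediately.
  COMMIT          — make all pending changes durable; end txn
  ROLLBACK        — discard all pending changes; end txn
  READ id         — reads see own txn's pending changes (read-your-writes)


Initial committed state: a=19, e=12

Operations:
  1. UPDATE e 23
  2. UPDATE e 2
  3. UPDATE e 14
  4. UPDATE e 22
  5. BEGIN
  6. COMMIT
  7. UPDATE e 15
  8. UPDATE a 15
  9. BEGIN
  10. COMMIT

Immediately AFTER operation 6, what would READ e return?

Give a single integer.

Answer: 22

Derivation:
Initial committed: {a=19, e=12}
Op 1: UPDATE e=23 (auto-commit; committed e=23)
Op 2: UPDATE e=2 (auto-commit; committed e=2)
Op 3: UPDATE e=14 (auto-commit; committed e=14)
Op 4: UPDATE e=22 (auto-commit; committed e=22)
Op 5: BEGIN: in_txn=True, pending={}
Op 6: COMMIT: merged [] into committed; committed now {a=19, e=22}
After op 6: visible(e) = 22 (pending={}, committed={a=19, e=22})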